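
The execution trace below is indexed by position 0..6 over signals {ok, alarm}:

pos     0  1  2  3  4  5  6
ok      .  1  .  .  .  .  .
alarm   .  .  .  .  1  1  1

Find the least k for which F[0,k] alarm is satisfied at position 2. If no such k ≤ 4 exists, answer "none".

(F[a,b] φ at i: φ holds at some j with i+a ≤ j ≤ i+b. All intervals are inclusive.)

2

Scan j = 2,3,… for alarm:
  j=2: fails
  j=3: fails
  j=4: holds
First hit at j=4, so smallest k = 4-2 = 2.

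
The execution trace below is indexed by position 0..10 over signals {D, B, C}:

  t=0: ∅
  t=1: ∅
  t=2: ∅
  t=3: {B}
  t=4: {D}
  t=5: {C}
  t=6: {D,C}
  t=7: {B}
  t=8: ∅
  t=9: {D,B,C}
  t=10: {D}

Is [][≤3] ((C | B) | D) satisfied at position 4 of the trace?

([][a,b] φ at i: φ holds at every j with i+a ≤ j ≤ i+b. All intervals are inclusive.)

True

Check ((C | B) | D) at every j in [4,7]:
  j=4: true
  j=5: true
  j=6: true
  j=7: true
All positions satisfy it → formula holds.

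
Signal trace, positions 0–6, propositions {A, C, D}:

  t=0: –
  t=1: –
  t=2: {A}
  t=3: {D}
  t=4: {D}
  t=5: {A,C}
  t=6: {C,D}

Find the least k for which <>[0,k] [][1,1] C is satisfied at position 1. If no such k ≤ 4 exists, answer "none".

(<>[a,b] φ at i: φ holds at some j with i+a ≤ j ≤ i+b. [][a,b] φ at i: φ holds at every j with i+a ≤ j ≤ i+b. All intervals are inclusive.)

3

Scan j = 1,2,… for [][1,1] C:
  j=1: fails
  j=2: fails
  j=3: fails
  j=4: holds
First hit at j=4, so smallest k = 4-1 = 3.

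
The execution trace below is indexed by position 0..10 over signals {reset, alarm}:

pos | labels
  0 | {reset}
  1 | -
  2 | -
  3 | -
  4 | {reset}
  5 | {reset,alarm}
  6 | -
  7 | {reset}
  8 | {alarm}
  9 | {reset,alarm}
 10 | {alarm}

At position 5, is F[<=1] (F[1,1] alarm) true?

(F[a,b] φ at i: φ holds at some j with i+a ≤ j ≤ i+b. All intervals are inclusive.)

No

Check F[1,1] alarm at each j in [5,6]:
  j=5: fails (none in [6,6])
  j=6: fails (none in [7,7])
No position in the window satisfies it → formula fails.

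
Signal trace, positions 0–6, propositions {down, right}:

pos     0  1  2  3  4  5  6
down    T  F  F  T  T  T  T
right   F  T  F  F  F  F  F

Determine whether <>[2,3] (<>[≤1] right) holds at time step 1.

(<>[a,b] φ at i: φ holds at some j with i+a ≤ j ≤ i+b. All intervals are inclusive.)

Does not hold

Check <>[≤1] right at each j in [3,4]:
  j=3: fails (none in [3,4])
  j=4: fails (none in [4,5])
No position in the window satisfies it → formula fails.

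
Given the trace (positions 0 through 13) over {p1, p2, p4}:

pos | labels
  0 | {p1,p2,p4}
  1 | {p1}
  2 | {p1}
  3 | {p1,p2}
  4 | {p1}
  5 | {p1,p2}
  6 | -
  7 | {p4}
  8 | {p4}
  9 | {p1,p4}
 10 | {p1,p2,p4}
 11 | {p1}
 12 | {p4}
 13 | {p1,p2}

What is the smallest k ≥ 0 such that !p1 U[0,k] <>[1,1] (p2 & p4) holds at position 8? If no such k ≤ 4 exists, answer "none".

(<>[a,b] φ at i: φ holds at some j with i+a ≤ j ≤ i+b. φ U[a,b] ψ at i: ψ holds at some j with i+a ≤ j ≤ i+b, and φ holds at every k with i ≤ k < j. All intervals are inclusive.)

Need earliest j ≥ 8 with <>[1,1] (p2 & p4), and !p1 at every k in [8,j-1].
  j=8: rhs fails.
  j=9: rhs holds; lhs holds on [8,8]. k = 1.

1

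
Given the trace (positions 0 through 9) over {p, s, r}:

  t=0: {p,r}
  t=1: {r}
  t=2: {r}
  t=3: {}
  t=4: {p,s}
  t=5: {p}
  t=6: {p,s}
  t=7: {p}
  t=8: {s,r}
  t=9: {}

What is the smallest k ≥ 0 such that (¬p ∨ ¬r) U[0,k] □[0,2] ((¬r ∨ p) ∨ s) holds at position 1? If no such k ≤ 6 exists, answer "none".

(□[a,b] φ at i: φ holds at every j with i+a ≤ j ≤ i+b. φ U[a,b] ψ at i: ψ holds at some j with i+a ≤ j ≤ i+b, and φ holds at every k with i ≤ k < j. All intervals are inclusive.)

Need earliest j ≥ 1 with □[0,2] ((¬r ∨ p) ∨ s), and (¬p ∨ ¬r) at every k in [1,j-1].
  j=1: rhs fails.
  j=2: rhs fails.
  j=3: rhs holds; lhs holds on [1,2]. k = 2.

2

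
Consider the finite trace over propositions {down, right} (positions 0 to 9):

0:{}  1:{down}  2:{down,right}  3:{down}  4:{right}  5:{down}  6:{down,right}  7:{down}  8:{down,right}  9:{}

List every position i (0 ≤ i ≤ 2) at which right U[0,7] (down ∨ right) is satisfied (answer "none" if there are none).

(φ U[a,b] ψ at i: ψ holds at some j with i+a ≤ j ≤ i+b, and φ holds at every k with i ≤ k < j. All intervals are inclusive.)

Evaluate at each i in [0,2]:
  i=0: ✗ (lhs fails at k=0 before rhs at j=1)
  i=1: ✓ (rhs at j=1)
  i=2: ✓ (rhs at j=2)

1, 2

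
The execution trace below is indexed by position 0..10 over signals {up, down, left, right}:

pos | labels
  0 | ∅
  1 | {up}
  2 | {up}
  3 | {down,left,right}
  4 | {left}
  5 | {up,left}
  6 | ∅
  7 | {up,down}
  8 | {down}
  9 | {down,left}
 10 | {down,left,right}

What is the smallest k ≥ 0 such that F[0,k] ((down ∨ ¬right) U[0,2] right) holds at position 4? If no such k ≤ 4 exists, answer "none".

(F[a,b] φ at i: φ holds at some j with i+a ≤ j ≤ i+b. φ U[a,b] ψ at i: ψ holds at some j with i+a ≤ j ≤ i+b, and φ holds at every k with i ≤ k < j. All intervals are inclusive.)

Scan j = 4,5,… for ((down ∨ ¬right) U[0,2] right):
  j=4: fails
  j=5: fails
  j=6: fails
  j=7: fails
  j=8: holds
First hit at j=8, so smallest k = 8-4 = 4.

4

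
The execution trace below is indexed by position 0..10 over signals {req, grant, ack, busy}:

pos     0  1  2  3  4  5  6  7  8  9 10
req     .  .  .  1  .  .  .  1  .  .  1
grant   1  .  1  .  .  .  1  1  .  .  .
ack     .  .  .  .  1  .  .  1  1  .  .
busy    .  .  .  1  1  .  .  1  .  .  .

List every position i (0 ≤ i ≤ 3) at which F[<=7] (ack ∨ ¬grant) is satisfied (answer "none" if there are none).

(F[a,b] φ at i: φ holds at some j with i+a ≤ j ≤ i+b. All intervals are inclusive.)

0, 1, 2, 3

Evaluate at each i in [0,3]:
  i=0: ✓ (witness j=1)
  i=1: ✓ (witness j=1)
  i=2: ✓ (witness j=3)
  i=3: ✓ (witness j=3)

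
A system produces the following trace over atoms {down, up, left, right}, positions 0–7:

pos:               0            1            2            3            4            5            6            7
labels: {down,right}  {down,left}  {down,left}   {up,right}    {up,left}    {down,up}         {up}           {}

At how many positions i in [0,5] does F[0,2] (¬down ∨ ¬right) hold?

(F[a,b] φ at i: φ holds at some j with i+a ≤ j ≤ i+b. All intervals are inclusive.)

Evaluate at each i in [0,5]:
  i=0: ✓ (witness j=1)
  i=1: ✓ (witness j=1)
  i=2: ✓ (witness j=2)
  i=3: ✓ (witness j=3)
  i=4: ✓ (witness j=4)
  i=5: ✓ (witness j=5)
Positions where it holds: {0, 1, 2, 3, 4, 5} → 6.

6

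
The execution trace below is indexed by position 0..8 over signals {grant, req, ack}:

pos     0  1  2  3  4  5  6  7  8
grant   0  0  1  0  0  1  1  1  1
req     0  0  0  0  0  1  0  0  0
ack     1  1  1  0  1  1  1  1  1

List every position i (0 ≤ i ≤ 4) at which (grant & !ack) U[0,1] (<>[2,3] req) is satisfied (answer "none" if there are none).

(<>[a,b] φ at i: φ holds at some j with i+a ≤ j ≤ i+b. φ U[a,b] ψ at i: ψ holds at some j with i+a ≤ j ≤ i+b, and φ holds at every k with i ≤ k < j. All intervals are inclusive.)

Evaluate at each i in [0,4]:
  i=0: ✗ (no rhs in [0,1])
  i=1: ✗ (lhs fails at k=1 before rhs at j=2)
  i=2: ✓ (rhs at j=2)
  i=3: ✓ (rhs at j=3)
  i=4: ✗ (no rhs in [4,5])

2, 3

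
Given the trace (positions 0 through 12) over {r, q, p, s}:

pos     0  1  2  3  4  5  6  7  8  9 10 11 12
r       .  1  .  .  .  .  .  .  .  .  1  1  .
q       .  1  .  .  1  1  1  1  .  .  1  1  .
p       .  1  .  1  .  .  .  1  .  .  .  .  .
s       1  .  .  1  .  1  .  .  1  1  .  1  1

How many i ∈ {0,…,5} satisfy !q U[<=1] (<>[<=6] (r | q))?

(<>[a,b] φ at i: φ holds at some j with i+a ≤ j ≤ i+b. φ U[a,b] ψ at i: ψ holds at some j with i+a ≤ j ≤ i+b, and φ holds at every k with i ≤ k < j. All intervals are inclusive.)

6

Evaluate at each i in [0,5]:
  i=0: ✓ (rhs at j=0)
  i=1: ✓ (rhs at j=1)
  i=2: ✓ (rhs at j=2)
  i=3: ✓ (rhs at j=3)
  i=4: ✓ (rhs at j=4)
  i=5: ✓ (rhs at j=5)
Positions where it holds: {0, 1, 2, 3, 4, 5} → 6.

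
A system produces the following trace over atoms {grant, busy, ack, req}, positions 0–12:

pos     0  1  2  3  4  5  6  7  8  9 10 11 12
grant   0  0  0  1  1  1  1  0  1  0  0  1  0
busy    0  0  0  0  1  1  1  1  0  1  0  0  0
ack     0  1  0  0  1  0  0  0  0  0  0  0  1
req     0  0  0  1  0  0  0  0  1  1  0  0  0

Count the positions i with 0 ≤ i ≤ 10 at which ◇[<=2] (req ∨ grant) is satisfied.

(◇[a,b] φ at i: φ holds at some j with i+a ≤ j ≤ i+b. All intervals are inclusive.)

Evaluate at each i in [0,10]:
  i=0: ✗ (none in [0,2])
  i=1: ✓ (witness j=3)
  i=2: ✓ (witness j=3)
  i=3: ✓ (witness j=3)
  i=4: ✓ (witness j=4)
  i=5: ✓ (witness j=5)
  i=6: ✓ (witness j=6)
  i=7: ✓ (witness j=8)
  i=8: ✓ (witness j=8)
  i=9: ✓ (witness j=9)
  i=10: ✓ (witness j=11)
Positions where it holds: {1, 2, 3, 4, 5, 6, 7, 8, 9, 10} → 10.

10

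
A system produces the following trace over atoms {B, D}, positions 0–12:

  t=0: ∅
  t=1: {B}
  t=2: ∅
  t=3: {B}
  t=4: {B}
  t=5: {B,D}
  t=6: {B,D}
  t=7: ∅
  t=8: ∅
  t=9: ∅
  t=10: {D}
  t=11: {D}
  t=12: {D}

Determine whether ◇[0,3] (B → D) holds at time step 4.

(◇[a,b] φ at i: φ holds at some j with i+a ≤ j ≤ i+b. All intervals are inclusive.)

Holds

Check (B → D) at each j in [4,7]:
  j=4: false
  j=5: true
  j=6: true
  j=7: true
Found at j=5 → formula holds.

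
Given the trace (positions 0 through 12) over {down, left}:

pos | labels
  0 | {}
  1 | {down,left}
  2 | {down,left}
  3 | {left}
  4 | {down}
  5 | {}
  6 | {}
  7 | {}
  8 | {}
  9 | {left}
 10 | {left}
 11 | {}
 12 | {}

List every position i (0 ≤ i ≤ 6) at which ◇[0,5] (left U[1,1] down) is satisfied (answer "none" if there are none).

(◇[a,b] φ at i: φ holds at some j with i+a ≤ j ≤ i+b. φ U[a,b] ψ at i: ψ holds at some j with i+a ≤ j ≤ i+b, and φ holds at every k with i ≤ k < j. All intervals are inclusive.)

0, 1, 2, 3

Evaluate at each i in [0,6]:
  i=0: ✓ (witness j=1)
  i=1: ✓ (witness j=1)
  i=2: ✓ (witness j=3)
  i=3: ✓ (witness j=3)
  i=4: ✗ (none in [4,9])
  i=5: ✗ (none in [5,10])
  i=6: ✗ (none in [6,11])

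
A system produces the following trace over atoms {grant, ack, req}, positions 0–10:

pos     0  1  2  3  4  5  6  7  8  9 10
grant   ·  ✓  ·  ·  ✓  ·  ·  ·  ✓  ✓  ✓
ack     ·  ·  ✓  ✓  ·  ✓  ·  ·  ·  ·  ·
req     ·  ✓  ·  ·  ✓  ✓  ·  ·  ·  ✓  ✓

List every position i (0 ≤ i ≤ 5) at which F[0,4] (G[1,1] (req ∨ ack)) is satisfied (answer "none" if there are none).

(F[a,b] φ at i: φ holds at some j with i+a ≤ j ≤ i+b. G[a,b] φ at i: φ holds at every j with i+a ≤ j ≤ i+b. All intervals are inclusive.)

0, 1, 2, 3, 4, 5

Evaluate at each i in [0,5]:
  i=0: ✓ (witness j=0)
  i=1: ✓ (witness j=1)
  i=2: ✓ (witness j=2)
  i=3: ✓ (witness j=3)
  i=4: ✓ (witness j=4)
  i=5: ✓ (witness j=8)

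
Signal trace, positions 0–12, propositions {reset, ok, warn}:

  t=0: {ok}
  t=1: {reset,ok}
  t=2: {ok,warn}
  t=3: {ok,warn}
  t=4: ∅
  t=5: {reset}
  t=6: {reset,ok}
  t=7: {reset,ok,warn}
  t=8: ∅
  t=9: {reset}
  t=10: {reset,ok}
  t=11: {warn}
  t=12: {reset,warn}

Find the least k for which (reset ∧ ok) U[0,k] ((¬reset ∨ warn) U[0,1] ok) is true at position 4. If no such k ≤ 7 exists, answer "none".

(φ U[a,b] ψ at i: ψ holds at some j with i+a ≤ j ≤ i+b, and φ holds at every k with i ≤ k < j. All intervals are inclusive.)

Need earliest j ≥ 4 with ((¬reset ∨ warn) U[0,1] ok), and (reset ∧ ok) at every k in [4,j-1].
  j=4: rhs fails.
  j=5: rhs fails.
  j=6: rhs holds but lhs fails at k=4.
  j=7: rhs holds but lhs fails at k=4.
  j=8: rhs fails.
  j=9: rhs fails.
  j=10: rhs holds but lhs fails at k=4.
  j=11: rhs fails.
No witness within the range → none.

none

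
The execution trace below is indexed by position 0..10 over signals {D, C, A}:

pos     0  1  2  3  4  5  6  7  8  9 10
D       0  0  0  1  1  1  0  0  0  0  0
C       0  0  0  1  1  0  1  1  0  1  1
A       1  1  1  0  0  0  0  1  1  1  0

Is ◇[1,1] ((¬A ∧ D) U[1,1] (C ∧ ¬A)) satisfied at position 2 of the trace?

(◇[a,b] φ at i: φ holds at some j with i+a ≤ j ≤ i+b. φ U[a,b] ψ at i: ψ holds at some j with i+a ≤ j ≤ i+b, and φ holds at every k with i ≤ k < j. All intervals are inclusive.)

Holds

Check ((¬A ∧ D) U[1,1] (C ∧ ¬A)) at each j in [3,3]:
  j=3: holds
Found at j=3 → formula holds.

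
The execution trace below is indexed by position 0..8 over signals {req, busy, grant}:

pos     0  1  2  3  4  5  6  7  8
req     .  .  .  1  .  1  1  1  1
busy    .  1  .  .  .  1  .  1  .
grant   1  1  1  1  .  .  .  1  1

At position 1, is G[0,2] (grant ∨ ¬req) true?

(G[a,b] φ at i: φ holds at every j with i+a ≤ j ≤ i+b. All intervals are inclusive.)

Check (grant ∨ ¬req) at every j in [1,3]:
  j=1: true
  j=2: true
  j=3: true
All positions satisfy it → formula holds.

Holds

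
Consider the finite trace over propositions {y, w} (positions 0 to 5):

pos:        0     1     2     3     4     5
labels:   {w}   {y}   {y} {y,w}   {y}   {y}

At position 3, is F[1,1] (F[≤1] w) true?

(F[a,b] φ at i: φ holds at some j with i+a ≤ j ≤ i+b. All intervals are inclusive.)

Check F[≤1] w at each j in [4,4]:
  j=4: fails (none in [4,5])
No position in the window satisfies it → formula fails.

Does not hold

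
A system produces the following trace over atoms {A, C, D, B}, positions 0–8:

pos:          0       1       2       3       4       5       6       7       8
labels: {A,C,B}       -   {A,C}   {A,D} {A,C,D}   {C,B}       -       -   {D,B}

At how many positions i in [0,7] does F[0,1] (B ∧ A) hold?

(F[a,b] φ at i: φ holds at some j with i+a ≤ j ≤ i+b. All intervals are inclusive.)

Evaluate at each i in [0,7]:
  i=0: ✓ (witness j=0)
  i=1: ✗ (none in [1,2])
  i=2: ✗ (none in [2,3])
  i=3: ✗ (none in [3,4])
  i=4: ✗ (none in [4,5])
  i=5: ✗ (none in [5,6])
  i=6: ✗ (none in [6,7])
  i=7: ✗ (none in [7,8])
Positions where it holds: {0} → 1.

1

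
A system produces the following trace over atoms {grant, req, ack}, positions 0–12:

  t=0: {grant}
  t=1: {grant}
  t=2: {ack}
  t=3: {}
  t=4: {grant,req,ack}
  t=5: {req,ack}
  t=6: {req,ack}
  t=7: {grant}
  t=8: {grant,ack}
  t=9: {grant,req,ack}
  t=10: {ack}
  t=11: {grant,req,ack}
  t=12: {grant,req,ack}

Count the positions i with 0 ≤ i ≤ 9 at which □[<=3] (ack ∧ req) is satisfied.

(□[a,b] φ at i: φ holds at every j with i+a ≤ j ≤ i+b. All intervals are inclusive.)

0

Evaluate at each i in [0,9]:
  i=0: ✗ (fails at j=0)
  i=1: ✗ (fails at j=1)
  i=2: ✗ (fails at j=2)
  i=3: ✗ (fails at j=3)
  i=4: ✗ (fails at j=7)
  i=5: ✗ (fails at j=7)
  i=6: ✗ (fails at j=7)
  i=7: ✗ (fails at j=7)
  i=8: ✗ (fails at j=8)
  i=9: ✗ (fails at j=10)
Positions where it holds: {} → 0.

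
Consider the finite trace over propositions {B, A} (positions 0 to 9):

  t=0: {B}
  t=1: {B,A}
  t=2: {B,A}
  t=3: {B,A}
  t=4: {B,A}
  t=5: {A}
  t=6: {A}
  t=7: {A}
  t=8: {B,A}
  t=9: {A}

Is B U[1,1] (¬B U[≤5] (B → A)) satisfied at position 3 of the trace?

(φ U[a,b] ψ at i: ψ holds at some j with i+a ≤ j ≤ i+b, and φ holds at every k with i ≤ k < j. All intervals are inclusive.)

Need some j in [4,4] with (¬B U[≤5] (B → A)), and B at every k in [3,j-1].
  j=4: (¬B U[≤5] (B → A)) holds; B holds at every k in [3,3] → satisfied.

Holds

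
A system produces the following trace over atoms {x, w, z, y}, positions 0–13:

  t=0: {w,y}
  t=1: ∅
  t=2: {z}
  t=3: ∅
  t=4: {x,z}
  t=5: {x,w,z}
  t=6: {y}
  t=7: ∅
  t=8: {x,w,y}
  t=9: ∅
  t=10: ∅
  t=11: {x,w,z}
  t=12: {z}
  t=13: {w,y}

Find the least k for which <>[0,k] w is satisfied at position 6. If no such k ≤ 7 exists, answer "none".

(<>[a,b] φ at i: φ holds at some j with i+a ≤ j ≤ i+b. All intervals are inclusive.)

2

Scan j = 6,7,… for w:
  j=6: fails
  j=7: fails
  j=8: holds
First hit at j=8, so smallest k = 8-6 = 2.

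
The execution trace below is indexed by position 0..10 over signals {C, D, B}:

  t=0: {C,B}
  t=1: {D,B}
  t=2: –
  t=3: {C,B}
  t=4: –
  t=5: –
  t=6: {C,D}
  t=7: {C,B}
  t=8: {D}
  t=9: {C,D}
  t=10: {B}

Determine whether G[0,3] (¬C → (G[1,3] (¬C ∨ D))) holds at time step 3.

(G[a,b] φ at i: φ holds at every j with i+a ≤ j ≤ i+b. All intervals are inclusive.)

No

Check (¬C → (G[1,3] (¬C ∨ D))) at every j in [3,6]:
  j=3: antecedent false → ✓
  j=4: antecedent true; consequent fails at 7 → ✗
  j=5: antecedent true; consequent fails at 7 → ✗
  j=6: antecedent false → ✓
Fails at j=4 → formula fails.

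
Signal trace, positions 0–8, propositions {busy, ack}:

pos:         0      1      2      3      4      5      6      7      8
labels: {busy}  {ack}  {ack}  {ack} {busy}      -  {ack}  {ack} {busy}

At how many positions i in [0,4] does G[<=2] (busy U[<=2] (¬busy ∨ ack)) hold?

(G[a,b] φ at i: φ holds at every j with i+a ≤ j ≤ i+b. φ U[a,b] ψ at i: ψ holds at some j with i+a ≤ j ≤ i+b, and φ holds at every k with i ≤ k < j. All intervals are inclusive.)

5

Evaluate at each i in [0,4]:
  i=0: ✓ (all of [0,2])
  i=1: ✓ (all of [1,3])
  i=2: ✓ (all of [2,4])
  i=3: ✓ (all of [3,5])
  i=4: ✓ (all of [4,6])
Positions where it holds: {0, 1, 2, 3, 4} → 5.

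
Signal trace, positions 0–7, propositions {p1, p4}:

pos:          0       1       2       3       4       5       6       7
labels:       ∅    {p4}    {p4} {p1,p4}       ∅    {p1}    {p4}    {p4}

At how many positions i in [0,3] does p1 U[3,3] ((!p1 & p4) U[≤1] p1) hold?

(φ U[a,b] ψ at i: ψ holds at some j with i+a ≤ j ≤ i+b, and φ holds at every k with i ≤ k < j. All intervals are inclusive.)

0

Evaluate at each i in [0,3]:
  i=0: ✗ (lhs fails at k=0 before rhs at j=3)
  i=1: ✗ (no rhs in [4,4])
  i=2: ✗ (lhs fails at k=2 before rhs at j=5)
  i=3: ✗ (no rhs in [6,6])
Positions where it holds: {} → 0.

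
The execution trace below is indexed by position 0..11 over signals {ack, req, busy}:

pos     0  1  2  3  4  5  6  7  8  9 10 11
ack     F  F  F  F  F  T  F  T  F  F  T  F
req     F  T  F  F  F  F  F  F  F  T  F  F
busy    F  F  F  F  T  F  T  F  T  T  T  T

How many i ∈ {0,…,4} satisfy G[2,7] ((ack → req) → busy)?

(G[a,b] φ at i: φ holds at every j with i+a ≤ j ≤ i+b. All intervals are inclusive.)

Evaluate at each i in [0,4]:
  i=0: ✗ (fails at j=2)
  i=1: ✗ (fails at j=3)
  i=2: ✓ (all of [4,9])
  i=3: ✓ (all of [5,10])
  i=4: ✓ (all of [6,11])
Positions where it holds: {2, 3, 4} → 3.

3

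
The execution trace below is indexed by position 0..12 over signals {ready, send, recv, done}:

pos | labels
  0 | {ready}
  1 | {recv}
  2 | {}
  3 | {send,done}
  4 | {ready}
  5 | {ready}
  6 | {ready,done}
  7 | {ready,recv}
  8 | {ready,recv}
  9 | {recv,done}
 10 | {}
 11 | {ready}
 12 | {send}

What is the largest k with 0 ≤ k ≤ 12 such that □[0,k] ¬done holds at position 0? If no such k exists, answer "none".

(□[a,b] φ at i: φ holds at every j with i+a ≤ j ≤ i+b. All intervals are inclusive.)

¬done must hold from j=0 onward; find where it first fails.
  j=0: holds
  j=1: holds
  j=2: holds
  j=3: fails
Holds on [0,2], so largest k = 2.

2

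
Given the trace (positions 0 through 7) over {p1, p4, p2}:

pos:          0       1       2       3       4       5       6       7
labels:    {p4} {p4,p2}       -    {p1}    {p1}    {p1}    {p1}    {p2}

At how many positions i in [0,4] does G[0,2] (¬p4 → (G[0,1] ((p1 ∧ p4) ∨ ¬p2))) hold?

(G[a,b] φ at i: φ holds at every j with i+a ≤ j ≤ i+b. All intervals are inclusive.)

Evaluate at each i in [0,4]:
  i=0: ✓ (all of [0,2])
  i=1: ✓ (all of [1,3])
  i=2: ✓ (all of [2,4])
  i=3: ✓ (all of [3,5])
  i=4: ✗ (fails at j=6)
Positions where it holds: {0, 1, 2, 3} → 4.

4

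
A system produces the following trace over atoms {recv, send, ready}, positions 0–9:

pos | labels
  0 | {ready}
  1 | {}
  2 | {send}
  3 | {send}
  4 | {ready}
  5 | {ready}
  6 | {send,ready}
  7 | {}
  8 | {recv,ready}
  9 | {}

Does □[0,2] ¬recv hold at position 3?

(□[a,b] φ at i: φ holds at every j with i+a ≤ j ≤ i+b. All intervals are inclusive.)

Holds

Check ¬recv at every j in [3,5]:
  j=3: true
  j=4: true
  j=5: true
All positions satisfy it → formula holds.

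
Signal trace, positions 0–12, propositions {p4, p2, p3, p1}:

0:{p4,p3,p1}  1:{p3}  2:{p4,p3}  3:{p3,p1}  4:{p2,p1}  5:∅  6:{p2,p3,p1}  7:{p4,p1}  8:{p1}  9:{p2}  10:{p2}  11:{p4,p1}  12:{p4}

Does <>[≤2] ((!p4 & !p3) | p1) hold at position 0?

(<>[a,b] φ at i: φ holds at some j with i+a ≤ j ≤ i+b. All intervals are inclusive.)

True

Check ((!p4 & !p3) | p1) at each j in [0,2]:
  j=0: true
  j=1: false
  j=2: false
Found at j=0 → formula holds.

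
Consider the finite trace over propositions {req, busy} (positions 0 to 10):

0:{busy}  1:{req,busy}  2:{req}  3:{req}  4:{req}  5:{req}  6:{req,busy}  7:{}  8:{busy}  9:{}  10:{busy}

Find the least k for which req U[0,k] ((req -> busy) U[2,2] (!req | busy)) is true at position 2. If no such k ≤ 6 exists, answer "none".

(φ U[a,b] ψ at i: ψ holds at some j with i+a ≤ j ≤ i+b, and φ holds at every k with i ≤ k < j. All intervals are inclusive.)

4

Need earliest j ≥ 2 with ((req -> busy) U[2,2] (!req | busy)), and req at every k in [2,j-1].
  j=2: rhs fails.
  j=3: rhs fails.
  j=4: rhs fails.
  j=5: rhs fails.
  j=6: rhs holds; lhs holds on [2,5]. k = 4.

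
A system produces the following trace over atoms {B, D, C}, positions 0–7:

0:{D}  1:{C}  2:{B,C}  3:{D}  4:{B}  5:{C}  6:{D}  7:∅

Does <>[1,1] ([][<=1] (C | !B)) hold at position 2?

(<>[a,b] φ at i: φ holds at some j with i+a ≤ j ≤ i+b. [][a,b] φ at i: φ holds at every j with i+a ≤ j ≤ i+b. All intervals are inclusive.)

Check [][<=1] (C | !B) at each j in [3,3]:
  j=3: fails at 4
No position in the window satisfies it → formula fails.

No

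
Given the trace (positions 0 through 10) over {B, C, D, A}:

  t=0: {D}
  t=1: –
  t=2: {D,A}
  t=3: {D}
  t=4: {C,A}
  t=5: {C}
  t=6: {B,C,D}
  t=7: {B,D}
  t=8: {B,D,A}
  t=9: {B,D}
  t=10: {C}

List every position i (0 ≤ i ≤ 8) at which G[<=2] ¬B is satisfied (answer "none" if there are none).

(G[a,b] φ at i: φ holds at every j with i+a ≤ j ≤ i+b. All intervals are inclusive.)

Evaluate at each i in [0,8]:
  i=0: ✓ (all of [0,2])
  i=1: ✓ (all of [1,3])
  i=2: ✓ (all of [2,4])
  i=3: ✓ (all of [3,5])
  i=4: ✗ (fails at j=6)
  i=5: ✗ (fails at j=6)
  i=6: ✗ (fails at j=6)
  i=7: ✗ (fails at j=7)
  i=8: ✗ (fails at j=8)

0, 1, 2, 3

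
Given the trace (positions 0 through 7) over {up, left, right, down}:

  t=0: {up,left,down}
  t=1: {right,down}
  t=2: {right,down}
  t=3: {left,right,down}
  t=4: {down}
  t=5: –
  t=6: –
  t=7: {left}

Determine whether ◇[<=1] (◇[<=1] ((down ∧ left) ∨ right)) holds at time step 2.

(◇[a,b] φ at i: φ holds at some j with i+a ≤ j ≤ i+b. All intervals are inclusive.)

Check ◇[<=1] ((down ∧ left) ∨ right) at each j in [2,3]:
  j=2: holds (witness at 2)
  j=3: holds (witness at 3)
Found at j=2 → formula holds.

True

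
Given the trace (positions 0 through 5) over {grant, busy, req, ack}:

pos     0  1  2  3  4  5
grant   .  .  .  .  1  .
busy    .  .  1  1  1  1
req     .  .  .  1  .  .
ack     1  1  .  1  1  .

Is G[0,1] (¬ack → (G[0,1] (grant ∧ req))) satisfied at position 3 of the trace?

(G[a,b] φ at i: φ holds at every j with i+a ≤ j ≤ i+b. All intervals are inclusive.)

Check (¬ack → (G[0,1] (grant ∧ req))) at every j in [3,4]:
  j=3: antecedent false → ✓
  j=4: antecedent false → ✓
All positions satisfy it → formula holds.

True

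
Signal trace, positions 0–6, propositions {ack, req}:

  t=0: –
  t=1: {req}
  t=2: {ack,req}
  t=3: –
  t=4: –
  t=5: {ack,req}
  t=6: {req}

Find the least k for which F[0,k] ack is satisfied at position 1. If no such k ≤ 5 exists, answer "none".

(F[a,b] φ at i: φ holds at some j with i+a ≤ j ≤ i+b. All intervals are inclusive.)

1

Scan j = 1,2,… for ack:
  j=1: fails
  j=2: holds
First hit at j=2, so smallest k = 2-1 = 1.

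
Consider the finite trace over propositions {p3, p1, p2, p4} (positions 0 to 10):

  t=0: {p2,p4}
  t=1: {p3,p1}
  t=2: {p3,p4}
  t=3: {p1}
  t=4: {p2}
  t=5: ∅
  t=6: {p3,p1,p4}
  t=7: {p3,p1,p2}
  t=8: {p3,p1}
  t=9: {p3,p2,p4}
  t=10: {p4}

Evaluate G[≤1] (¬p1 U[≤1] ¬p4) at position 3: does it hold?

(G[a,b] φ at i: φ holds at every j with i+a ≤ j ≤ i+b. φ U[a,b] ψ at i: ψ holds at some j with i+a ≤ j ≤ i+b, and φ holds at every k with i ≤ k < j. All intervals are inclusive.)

True

Check (¬p1 U[≤1] ¬p4) at every j in [3,4]:
  j=3: holds
  j=4: holds
All positions satisfy it → formula holds.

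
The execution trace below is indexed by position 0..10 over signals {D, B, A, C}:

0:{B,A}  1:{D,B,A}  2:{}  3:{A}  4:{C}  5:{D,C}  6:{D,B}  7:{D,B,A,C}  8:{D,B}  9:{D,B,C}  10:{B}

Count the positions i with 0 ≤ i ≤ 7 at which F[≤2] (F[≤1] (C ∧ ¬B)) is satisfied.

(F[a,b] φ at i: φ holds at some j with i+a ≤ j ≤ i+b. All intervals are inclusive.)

5

Evaluate at each i in [0,7]:
  i=0: ✗ (none in [0,2])
  i=1: ✓ (witness j=3)
  i=2: ✓ (witness j=3)
  i=3: ✓ (witness j=3)
  i=4: ✓ (witness j=4)
  i=5: ✓ (witness j=5)
  i=6: ✗ (none in [6,8])
  i=7: ✗ (none in [7,9])
Positions where it holds: {1, 2, 3, 4, 5} → 5.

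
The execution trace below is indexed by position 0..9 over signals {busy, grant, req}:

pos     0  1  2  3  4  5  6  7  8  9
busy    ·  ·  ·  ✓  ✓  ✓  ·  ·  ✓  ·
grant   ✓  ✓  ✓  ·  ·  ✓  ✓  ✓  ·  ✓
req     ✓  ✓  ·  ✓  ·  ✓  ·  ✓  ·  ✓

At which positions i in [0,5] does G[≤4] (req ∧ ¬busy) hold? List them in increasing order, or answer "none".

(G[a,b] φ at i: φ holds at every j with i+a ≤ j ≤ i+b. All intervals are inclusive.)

Evaluate at each i in [0,5]:
  i=0: ✗ (fails at j=2)
  i=1: ✗ (fails at j=2)
  i=2: ✗ (fails at j=2)
  i=3: ✗ (fails at j=3)
  i=4: ✗ (fails at j=4)
  i=5: ✗ (fails at j=5)

none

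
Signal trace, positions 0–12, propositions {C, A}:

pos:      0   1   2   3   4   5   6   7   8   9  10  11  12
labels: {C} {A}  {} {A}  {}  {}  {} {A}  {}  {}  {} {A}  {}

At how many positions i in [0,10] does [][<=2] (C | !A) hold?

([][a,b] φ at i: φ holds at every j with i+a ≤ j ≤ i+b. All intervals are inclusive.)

Evaluate at each i in [0,10]:
  i=0: ✗ (fails at j=1)
  i=1: ✗ (fails at j=1)
  i=2: ✗ (fails at j=3)
  i=3: ✗ (fails at j=3)
  i=4: ✓ (all of [4,6])
  i=5: ✗ (fails at j=7)
  i=6: ✗ (fails at j=7)
  i=7: ✗ (fails at j=7)
  i=8: ✓ (all of [8,10])
  i=9: ✗ (fails at j=11)
  i=10: ✗ (fails at j=11)
Positions where it holds: {4, 8} → 2.

2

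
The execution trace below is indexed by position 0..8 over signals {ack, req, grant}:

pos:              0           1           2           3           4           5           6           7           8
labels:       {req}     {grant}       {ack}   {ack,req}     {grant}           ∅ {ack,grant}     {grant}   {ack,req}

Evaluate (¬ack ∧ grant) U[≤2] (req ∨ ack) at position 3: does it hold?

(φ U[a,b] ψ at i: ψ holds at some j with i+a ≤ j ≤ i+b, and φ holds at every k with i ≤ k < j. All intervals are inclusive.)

Holds

Need some j in [3,5] with (req ∨ ack), and (¬ack ∧ grant) at every k in [3,j-1].
  j=3: (req ∨ ack) holds; no prefix to check → satisfied.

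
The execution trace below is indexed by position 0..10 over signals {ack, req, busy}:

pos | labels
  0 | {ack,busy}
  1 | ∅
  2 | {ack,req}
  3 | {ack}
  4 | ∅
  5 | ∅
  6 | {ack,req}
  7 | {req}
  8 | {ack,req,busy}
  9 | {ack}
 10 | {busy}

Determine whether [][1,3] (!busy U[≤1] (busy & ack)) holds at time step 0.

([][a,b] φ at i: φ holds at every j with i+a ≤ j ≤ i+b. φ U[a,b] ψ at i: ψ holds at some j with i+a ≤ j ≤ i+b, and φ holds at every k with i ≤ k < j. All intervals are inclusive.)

No

Check (!busy U[≤1] (busy & ack)) at every j in [1,3]:
  j=1: fails
  j=2: fails
  j=3: fails
Fails at j=1 → formula fails.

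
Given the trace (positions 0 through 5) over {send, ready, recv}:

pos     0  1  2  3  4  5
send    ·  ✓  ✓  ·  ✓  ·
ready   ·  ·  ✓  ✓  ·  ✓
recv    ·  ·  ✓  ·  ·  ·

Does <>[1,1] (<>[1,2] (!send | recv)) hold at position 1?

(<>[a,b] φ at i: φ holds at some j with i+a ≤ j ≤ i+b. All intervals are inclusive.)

Yes

Check <>[1,2] (!send | recv) at each j in [2,2]:
  j=2: holds (witness at 3)
Found at j=2 → formula holds.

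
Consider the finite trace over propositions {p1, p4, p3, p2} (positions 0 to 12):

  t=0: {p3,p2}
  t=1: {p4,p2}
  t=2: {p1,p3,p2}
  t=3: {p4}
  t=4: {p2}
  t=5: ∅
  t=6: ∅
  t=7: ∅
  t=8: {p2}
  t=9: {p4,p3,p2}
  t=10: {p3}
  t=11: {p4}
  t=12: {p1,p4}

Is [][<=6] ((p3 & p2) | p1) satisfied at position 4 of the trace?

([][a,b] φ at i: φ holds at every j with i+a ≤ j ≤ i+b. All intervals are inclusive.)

Does not hold

Check ((p3 & p2) | p1) at every j in [4,10]:
  j=4: false
  j=5: false
  j=6: false
  j=7: false
  j=8: false
  j=9: true
  j=10: false
Fails at j=4 → formula fails.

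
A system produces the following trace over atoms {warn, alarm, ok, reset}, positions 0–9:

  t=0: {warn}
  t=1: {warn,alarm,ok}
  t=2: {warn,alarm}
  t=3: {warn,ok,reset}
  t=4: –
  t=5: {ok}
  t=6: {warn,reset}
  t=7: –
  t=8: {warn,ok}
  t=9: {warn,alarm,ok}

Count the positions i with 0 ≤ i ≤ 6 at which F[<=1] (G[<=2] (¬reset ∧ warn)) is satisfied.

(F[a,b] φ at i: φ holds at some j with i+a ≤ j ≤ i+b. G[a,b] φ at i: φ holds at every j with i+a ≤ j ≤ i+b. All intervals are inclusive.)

Evaluate at each i in [0,6]:
  i=0: ✓ (witness j=0)
  i=1: ✗ (none in [1,2])
  i=2: ✗ (none in [2,3])
  i=3: ✗ (none in [3,4])
  i=4: ✗ (none in [4,5])
  i=5: ✗ (none in [5,6])
  i=6: ✗ (none in [6,7])
Positions where it holds: {0} → 1.

1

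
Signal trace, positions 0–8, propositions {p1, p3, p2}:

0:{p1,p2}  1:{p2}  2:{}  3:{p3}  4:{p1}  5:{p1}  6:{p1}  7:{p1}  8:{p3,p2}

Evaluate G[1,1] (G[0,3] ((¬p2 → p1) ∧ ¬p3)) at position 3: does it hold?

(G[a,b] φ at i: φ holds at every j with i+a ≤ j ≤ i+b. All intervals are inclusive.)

Check G[0,3] ((¬p2 → p1) ∧ ¬p3) at every j in [4,4]:
  j=4: holds on [4,7]
All positions satisfy it → formula holds.

Holds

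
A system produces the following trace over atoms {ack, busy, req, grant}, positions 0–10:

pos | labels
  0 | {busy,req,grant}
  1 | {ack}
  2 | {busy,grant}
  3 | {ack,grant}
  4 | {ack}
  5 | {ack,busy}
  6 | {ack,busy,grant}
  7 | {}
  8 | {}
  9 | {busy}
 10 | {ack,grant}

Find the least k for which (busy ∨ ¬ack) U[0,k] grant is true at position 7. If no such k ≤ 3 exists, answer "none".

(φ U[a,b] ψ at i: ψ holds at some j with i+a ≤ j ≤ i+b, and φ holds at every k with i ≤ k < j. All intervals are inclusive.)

Need earliest j ≥ 7 with grant, and (busy ∨ ¬ack) at every k in [7,j-1].
  j=7: rhs fails.
  j=8: rhs fails.
  j=9: rhs fails.
  j=10: rhs holds; lhs holds on [7,9]. k = 3.

3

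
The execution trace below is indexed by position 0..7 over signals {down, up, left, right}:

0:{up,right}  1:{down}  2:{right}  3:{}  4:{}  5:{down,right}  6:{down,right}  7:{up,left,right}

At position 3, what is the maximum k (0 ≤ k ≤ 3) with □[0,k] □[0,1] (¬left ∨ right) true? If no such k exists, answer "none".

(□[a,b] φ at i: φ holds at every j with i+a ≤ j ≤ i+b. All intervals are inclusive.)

□[0,1] (¬left ∨ right) must hold from j=3 onward; find where it first fails.
  j=3: holds
  j=4: holds
  j=5: holds
  j=6: holds
Holds through j=6; largest k = 3.

3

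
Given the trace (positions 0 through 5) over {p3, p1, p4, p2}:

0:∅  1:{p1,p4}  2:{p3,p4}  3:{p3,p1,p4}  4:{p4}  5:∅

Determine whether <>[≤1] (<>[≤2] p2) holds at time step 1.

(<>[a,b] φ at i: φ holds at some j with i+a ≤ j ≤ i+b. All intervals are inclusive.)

Check <>[≤2] p2 at each j in [1,2]:
  j=1: fails (none in [1,3])
  j=2: fails (none in [2,4])
No position in the window satisfies it → formula fails.

Does not hold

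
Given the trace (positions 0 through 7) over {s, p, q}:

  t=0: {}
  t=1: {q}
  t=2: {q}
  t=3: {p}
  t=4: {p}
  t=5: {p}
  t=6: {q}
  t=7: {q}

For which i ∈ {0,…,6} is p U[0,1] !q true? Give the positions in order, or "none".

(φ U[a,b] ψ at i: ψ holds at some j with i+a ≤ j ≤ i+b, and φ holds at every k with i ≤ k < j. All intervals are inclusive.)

Evaluate at each i in [0,6]:
  i=0: ✓ (rhs at j=0)
  i=1: ✗ (no rhs in [1,2])
  i=2: ✗ (lhs fails at k=2 before rhs at j=3)
  i=3: ✓ (rhs at j=3)
  i=4: ✓ (rhs at j=4)
  i=5: ✓ (rhs at j=5)
  i=6: ✗ (no rhs in [6,7])

0, 3, 4, 5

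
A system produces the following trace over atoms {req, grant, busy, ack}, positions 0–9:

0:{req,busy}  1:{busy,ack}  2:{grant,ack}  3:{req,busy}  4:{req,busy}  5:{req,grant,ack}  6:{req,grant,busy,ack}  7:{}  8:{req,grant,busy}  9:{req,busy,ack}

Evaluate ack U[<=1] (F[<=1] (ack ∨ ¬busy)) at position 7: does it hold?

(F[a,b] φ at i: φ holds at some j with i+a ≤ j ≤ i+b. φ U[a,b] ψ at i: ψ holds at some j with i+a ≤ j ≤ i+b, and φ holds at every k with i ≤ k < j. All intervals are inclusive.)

Yes

Need some j in [7,8] with F[<=1] (ack ∨ ¬busy), and ack at every k in [7,j-1].
  j=7: F[<=1] (ack ∨ ¬busy) holds; no prefix to check → satisfied.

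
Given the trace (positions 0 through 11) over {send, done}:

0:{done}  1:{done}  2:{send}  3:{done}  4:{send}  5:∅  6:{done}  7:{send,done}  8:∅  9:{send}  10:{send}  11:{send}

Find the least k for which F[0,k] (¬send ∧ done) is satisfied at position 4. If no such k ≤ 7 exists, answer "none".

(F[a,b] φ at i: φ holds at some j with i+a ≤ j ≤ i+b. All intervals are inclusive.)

2

Scan j = 4,5,… for (¬send ∧ done):
  j=4: fails
  j=5: fails
  j=6: holds
First hit at j=6, so smallest k = 6-4 = 2.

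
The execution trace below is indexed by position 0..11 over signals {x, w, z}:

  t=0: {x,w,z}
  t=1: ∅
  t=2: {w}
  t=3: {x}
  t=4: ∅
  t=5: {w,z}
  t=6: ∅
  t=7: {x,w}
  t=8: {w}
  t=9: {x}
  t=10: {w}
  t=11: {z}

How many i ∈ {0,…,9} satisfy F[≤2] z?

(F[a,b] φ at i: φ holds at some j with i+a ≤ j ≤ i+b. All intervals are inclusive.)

Evaluate at each i in [0,9]:
  i=0: ✓ (witness j=0)
  i=1: ✗ (none in [1,3])
  i=2: ✗ (none in [2,4])
  i=3: ✓ (witness j=5)
  i=4: ✓ (witness j=5)
  i=5: ✓ (witness j=5)
  i=6: ✗ (none in [6,8])
  i=7: ✗ (none in [7,9])
  i=8: ✗ (none in [8,10])
  i=9: ✓ (witness j=11)
Positions where it holds: {0, 3, 4, 5, 9} → 5.

5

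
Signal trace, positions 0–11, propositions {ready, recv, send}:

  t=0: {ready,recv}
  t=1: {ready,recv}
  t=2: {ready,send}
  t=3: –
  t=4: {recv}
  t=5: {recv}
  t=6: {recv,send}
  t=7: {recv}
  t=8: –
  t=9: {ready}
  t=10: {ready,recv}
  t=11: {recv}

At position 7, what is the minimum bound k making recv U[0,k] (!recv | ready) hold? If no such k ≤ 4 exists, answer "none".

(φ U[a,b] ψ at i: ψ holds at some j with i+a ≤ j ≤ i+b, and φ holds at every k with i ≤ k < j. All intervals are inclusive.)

Need earliest j ≥ 7 with (!recv | ready), and recv at every k in [7,j-1].
  j=7: rhs fails.
  j=8: rhs holds; lhs holds on [7,7]. k = 1.

1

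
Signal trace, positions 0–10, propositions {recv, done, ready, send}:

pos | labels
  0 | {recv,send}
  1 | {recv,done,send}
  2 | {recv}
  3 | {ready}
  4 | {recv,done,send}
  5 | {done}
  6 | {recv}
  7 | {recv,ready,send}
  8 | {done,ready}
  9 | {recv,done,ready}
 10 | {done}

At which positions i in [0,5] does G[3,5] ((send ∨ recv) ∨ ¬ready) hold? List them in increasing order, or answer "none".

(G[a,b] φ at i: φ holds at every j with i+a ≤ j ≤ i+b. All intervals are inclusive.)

1, 2

Evaluate at each i in [0,5]:
  i=0: ✗ (fails at j=3)
  i=1: ✓ (all of [4,6])
  i=2: ✓ (all of [5,7])
  i=3: ✗ (fails at j=8)
  i=4: ✗ (fails at j=8)
  i=5: ✗ (fails at j=8)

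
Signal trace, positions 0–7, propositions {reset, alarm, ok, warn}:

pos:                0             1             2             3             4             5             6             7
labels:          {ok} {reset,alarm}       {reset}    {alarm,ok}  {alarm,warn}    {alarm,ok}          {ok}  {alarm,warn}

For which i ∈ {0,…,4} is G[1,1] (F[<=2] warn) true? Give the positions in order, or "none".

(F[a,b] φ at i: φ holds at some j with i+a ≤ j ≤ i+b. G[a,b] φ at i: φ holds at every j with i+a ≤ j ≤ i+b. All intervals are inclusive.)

1, 2, 3, 4

Evaluate at each i in [0,4]:
  i=0: ✗ (fails at j=1)
  i=1: ✓ (all of [2,2])
  i=2: ✓ (all of [3,3])
  i=3: ✓ (all of [4,4])
  i=4: ✓ (all of [5,5])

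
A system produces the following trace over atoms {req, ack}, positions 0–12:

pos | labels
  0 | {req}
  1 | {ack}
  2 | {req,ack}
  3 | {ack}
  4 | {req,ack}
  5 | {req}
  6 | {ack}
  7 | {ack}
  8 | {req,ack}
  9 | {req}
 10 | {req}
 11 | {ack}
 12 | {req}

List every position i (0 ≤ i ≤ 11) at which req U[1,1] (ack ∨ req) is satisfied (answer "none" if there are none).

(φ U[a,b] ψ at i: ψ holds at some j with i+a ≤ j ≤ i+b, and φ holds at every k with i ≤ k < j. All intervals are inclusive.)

0, 2, 4, 5, 8, 9, 10

Evaluate at each i in [0,11]:
  i=0: ✓ (rhs at j=1; lhs holds on [0,0])
  i=1: ✗ (lhs fails at k=1 before rhs at j=2)
  i=2: ✓ (rhs at j=3; lhs holds on [2,2])
  i=3: ✗ (lhs fails at k=3 before rhs at j=4)
  i=4: ✓ (rhs at j=5; lhs holds on [4,4])
  i=5: ✓ (rhs at j=6; lhs holds on [5,5])
  i=6: ✗ (lhs fails at k=6 before rhs at j=7)
  i=7: ✗ (lhs fails at k=7 before rhs at j=8)
  i=8: ✓ (rhs at j=9; lhs holds on [8,8])
  i=9: ✓ (rhs at j=10; lhs holds on [9,9])
  i=10: ✓ (rhs at j=11; lhs holds on [10,10])
  i=11: ✗ (lhs fails at k=11 before rhs at j=12)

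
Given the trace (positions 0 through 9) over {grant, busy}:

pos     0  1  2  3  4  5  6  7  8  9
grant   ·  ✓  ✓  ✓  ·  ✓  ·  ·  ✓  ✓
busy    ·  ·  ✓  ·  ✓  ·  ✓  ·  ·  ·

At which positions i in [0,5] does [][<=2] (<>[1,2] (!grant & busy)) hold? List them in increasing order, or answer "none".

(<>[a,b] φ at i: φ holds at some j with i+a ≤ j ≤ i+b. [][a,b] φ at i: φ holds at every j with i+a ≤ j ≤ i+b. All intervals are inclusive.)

2, 3

Evaluate at each i in [0,5]:
  i=0: ✗ (fails at j=0)
  i=1: ✗ (fails at j=1)
  i=2: ✓ (all of [2,4])
  i=3: ✓ (all of [3,5])
  i=4: ✗ (fails at j=6)
  i=5: ✗ (fails at j=6)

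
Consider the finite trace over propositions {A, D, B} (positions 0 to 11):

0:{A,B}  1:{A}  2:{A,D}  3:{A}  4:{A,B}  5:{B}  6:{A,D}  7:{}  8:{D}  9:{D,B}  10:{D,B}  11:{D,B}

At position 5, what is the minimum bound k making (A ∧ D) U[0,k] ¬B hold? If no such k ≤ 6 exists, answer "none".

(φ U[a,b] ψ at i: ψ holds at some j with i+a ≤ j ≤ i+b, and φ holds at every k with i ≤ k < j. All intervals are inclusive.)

Need earliest j ≥ 5 with ¬B, and (A ∧ D) at every k in [5,j-1].
  j=5: rhs fails.
  j=6: rhs holds but lhs fails at k=5.
  j=7: rhs holds but lhs fails at k=5.
  j=8: rhs holds but lhs fails at k=5.
  j=9: rhs fails.
  j=10: rhs fails.
  j=11: rhs fails.
No witness within the range → none.

none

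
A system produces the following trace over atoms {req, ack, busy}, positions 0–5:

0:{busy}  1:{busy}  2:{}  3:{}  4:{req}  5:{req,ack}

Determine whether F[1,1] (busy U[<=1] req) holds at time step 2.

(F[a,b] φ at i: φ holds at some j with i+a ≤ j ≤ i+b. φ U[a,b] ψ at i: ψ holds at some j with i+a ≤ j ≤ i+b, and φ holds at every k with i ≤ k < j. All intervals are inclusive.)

No

Check (busy U[<=1] req) at each j in [3,3]:
  j=3: fails
No position in the window satisfies it → formula fails.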